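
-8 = -8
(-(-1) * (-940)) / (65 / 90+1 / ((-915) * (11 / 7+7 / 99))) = -1468190700 / 1127003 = -1302.74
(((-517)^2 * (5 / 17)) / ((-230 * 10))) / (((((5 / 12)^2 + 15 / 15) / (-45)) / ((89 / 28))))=1926886401 / 462553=4165.76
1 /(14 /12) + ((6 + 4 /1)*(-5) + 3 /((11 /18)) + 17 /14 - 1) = -6779 /154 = -44.02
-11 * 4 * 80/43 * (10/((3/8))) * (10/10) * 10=-2816000/129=-21829.46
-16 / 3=-5.33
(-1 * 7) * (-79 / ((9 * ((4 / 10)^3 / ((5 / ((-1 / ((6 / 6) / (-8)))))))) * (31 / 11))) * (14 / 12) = 26613125 / 107136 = 248.41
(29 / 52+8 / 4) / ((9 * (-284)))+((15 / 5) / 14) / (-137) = -0.00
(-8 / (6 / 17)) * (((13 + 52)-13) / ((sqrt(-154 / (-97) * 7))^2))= -171496 / 1617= -106.06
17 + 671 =688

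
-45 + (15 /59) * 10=-2505 /59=-42.46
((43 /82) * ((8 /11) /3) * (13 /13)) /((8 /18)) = 129 /451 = 0.29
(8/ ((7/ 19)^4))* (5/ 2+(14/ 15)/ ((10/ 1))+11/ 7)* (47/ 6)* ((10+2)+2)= 107140021804/ 540225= 198324.81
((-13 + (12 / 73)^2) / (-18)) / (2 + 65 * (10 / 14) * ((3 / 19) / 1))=9194689 / 119039202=0.08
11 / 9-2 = -7 / 9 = -0.78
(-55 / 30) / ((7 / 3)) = -11 / 14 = -0.79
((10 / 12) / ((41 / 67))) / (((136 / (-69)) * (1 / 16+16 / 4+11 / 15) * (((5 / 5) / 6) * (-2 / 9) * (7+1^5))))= 3120525 / 6417976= 0.49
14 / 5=2.80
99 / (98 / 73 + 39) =7227 / 2945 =2.45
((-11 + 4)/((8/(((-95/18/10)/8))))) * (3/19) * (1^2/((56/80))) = 5/384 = 0.01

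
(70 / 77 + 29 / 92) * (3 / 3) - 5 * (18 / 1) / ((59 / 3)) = -200139 / 59708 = -3.35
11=11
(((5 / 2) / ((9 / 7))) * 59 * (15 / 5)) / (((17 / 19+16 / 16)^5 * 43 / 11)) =56244588785 / 15600273408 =3.61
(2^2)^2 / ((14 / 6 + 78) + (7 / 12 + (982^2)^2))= 0.00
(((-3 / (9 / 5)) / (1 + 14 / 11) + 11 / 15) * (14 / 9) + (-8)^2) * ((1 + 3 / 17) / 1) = 1280 / 17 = 75.29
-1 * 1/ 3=-1/ 3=-0.33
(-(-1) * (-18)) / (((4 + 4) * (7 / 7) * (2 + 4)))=-3 / 8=-0.38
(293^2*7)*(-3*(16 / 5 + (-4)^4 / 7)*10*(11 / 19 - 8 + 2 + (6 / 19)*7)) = 2301982196.21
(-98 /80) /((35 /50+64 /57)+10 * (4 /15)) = -931 /3412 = -0.27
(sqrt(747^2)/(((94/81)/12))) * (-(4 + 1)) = -1815210/47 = -38621.49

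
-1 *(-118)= 118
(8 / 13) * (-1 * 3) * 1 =-24 / 13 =-1.85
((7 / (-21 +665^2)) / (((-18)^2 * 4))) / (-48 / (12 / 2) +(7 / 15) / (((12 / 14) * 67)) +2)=-335 / 164337662304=-0.00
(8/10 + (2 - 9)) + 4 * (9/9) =-11/5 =-2.20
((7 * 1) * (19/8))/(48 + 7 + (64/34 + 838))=0.02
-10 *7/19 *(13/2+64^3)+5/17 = -965817.34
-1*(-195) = 195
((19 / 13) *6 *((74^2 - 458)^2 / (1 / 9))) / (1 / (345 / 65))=10548022824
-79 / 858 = -0.09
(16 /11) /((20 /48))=192 /55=3.49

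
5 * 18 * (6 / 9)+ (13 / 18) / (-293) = 316427 / 5274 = 60.00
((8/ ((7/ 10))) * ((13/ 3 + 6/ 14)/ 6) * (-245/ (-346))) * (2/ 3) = 20000/ 4671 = 4.28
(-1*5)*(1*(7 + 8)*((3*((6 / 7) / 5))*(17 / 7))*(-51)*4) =936360 / 49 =19109.39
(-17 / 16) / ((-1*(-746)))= -17 / 11936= -0.00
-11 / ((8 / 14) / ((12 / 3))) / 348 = -77 / 348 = -0.22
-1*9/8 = -9/8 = -1.12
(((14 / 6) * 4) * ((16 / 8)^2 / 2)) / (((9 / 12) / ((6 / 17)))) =448 / 51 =8.78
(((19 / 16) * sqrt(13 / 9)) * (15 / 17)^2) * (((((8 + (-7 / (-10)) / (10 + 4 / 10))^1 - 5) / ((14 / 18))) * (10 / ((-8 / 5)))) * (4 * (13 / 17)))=-102279375 * sqrt(13) / 4402048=-83.77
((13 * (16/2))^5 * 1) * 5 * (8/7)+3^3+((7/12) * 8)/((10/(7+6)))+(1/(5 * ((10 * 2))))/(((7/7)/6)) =72999174178783/1050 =69523023027.41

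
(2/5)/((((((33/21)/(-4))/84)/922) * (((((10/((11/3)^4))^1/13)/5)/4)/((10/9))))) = -411767537.25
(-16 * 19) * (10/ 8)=-380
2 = 2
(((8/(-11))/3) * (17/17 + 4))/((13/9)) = -120/143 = -0.84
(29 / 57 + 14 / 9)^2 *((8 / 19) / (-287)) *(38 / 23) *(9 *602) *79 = -4421.13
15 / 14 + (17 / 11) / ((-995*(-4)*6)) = 1970219 / 1838760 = 1.07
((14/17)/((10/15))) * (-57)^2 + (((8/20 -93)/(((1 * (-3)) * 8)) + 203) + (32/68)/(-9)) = 4220.28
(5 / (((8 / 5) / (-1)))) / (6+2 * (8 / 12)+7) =-75 / 344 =-0.22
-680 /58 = -340 /29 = -11.72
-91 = -91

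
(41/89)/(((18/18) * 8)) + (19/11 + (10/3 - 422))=-9795055/23496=-416.88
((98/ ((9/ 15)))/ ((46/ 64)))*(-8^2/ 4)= -250880/ 69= -3635.94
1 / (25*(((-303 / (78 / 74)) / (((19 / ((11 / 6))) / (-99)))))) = 494 / 33913275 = 0.00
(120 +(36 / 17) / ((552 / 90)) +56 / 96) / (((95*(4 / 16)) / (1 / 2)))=29863 / 11730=2.55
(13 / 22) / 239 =13 / 5258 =0.00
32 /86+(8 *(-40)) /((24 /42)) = -24064 /43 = -559.63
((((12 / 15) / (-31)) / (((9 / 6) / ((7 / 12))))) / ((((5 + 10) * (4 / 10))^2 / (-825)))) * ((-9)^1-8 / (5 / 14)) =-12089 / 1674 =-7.22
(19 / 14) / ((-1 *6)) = -19 / 84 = -0.23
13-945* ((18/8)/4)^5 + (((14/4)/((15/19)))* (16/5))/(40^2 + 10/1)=-363634979849/9043968000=-40.21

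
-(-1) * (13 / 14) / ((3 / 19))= 247 / 42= 5.88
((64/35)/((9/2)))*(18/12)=64/105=0.61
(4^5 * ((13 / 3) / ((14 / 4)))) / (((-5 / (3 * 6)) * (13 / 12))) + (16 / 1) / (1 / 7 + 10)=-10465456 / 2485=-4211.45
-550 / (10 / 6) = -330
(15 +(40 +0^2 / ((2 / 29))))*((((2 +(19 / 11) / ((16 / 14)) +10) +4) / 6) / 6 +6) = 102745 / 288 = 356.75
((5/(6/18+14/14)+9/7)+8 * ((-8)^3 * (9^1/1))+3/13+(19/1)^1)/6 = -13409663/2184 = -6139.96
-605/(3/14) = -8470/3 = -2823.33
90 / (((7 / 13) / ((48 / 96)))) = 585 / 7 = 83.57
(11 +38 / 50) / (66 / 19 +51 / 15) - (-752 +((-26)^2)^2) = -1489565774 / 3265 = -456222.29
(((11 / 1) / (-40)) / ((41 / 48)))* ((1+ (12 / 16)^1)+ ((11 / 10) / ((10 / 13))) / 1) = -5247 / 5125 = -1.02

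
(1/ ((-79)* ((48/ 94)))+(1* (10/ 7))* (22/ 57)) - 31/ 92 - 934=-1805324377/ 1933288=-933.81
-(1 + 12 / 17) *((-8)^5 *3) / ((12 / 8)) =1900544 / 17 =111796.71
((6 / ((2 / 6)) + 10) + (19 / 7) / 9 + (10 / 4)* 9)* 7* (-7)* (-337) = 15099959 / 18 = 838886.61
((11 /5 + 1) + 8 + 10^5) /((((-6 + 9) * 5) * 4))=125014 /75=1666.85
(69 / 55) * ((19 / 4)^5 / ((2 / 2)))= 170850831 / 56320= 3033.57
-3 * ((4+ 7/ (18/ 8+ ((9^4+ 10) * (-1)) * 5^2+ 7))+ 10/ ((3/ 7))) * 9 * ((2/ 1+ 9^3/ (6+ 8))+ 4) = -21901846833/ 511049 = -42856.65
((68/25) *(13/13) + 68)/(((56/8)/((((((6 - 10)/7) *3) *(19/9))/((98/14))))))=-134368/25725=-5.22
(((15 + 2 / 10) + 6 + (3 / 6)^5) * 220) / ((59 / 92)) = 859441 / 118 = 7283.40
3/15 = 1/5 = 0.20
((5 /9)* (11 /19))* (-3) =-55 /57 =-0.96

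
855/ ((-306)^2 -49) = 855/ 93587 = 0.01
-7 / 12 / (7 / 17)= -17 / 12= -1.42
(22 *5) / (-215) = -22 / 43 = -0.51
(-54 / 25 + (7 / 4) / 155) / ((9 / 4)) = -6661 / 6975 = -0.95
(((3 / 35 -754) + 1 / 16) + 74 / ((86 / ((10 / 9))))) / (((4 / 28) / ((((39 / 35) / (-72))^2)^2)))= -4660228652599 / 15414097305600000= -0.00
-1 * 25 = -25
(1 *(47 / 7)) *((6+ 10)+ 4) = 940 / 7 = 134.29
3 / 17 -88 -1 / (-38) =-56717 / 646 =-87.80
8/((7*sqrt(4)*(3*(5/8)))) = 32/105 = 0.30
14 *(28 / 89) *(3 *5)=5880 / 89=66.07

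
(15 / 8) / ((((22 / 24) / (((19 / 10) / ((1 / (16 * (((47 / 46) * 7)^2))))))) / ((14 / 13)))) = 259128954 / 75647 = 3425.50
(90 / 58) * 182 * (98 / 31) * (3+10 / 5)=4463.96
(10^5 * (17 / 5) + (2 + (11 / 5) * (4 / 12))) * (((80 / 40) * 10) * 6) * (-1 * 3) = -122400984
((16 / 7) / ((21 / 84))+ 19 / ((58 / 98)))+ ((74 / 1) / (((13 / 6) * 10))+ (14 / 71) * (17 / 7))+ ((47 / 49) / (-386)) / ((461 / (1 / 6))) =316061960081207 / 7001728455540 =45.14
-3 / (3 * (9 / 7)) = -7 / 9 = -0.78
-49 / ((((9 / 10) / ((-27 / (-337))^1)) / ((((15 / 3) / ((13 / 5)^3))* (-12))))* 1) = 11025000 / 740389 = 14.89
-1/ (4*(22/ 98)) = -49/ 44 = -1.11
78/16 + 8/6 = 149/24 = 6.21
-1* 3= -3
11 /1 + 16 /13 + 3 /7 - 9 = 333 /91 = 3.66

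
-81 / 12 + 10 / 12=-71 / 12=-5.92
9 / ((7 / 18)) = 162 / 7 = 23.14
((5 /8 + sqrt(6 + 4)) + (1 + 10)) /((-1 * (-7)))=sqrt(10) /7 + 93 /56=2.11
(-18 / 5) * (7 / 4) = -63 / 10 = -6.30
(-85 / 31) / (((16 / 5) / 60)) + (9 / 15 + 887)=518437 / 620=836.19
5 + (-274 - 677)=-946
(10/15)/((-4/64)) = -32/3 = -10.67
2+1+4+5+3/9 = 37/3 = 12.33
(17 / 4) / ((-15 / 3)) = -17 / 20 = -0.85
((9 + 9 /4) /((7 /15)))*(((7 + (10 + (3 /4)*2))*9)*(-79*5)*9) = -799075125 /56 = -14269198.66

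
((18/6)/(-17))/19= -3/323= -0.01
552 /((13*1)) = 552 /13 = 42.46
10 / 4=5 / 2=2.50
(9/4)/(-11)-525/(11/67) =-140709/44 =-3197.93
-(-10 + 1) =9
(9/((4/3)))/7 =27/28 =0.96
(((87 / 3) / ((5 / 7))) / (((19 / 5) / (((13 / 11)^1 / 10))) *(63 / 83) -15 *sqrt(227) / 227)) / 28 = 1164241 *sqrt(227) / 7225650804+ 358336979 / 6021375670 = 0.06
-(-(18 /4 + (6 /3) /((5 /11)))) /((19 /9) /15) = 2403 /38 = 63.24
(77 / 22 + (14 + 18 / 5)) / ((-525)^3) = -211 / 1447031250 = -0.00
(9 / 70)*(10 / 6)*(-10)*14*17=-510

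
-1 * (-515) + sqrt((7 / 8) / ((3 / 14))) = 7 * sqrt(3) / 6 + 515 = 517.02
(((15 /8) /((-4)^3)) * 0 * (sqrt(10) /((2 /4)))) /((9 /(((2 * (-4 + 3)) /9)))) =0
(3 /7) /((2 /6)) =9 /7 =1.29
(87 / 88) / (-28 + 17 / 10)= -435 / 11572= -0.04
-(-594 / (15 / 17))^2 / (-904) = 2832489 / 5650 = 501.33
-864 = -864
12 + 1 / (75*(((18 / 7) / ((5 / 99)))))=320767 / 26730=12.00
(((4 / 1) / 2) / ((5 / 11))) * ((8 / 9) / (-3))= -176 / 135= -1.30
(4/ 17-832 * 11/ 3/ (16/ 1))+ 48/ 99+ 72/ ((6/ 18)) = 4872/ 187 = 26.05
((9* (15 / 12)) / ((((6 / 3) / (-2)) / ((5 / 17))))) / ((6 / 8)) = -75 / 17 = -4.41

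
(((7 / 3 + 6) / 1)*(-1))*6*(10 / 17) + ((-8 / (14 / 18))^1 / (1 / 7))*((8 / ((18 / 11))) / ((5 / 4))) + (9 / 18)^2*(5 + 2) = -105149 / 340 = -309.26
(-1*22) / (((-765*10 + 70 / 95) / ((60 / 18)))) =1045 / 109002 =0.01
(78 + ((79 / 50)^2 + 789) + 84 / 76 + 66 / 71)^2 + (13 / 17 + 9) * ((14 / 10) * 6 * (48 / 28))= 146892339004816935977 / 193353856250000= 759707.32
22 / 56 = 11 / 28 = 0.39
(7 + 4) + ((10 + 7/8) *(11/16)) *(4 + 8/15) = 7183/160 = 44.89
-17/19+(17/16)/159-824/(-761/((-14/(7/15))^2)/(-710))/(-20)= 1272499538875/36783696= 34594.12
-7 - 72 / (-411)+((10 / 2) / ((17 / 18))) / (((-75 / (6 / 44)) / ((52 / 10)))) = -4403183 / 640475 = -6.87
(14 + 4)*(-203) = -3654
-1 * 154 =-154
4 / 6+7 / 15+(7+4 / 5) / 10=1.91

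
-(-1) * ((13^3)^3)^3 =1192533292512492016559195008117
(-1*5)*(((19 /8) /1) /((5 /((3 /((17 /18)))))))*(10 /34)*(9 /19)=-1215 /1156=-1.05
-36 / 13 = -2.77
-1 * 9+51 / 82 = -687 / 82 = -8.38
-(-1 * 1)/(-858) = -1/858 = -0.00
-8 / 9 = -0.89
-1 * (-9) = 9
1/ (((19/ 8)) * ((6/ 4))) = 16/ 57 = 0.28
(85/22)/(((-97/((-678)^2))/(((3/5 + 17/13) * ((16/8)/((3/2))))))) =-646009248/13871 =-46572.65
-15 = -15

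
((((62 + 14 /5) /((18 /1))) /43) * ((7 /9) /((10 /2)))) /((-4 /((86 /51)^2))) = -602 /65025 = -0.01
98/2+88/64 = 403/8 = 50.38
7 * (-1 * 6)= -42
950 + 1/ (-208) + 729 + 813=518335/ 208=2492.00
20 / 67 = 0.30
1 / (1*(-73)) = -1 / 73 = -0.01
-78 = -78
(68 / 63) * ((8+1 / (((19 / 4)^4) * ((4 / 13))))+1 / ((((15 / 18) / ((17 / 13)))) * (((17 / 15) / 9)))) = 785993912 / 35577633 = 22.09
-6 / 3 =-2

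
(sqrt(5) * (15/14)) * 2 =15 * sqrt(5)/7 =4.79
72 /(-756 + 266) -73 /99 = -21449 /24255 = -0.88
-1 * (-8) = 8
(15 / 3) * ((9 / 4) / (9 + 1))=9 / 8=1.12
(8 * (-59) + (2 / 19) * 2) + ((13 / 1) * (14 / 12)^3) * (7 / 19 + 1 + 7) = -409081 / 1368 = -299.04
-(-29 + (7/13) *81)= -190/13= -14.62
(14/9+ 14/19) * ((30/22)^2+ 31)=1558592/20691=75.33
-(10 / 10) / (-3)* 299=299 / 3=99.67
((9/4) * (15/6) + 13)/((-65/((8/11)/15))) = -149/10725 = -0.01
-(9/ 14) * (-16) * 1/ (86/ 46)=1656/ 301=5.50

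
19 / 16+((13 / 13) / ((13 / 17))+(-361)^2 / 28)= 6780325 / 1456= 4656.82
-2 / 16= -1 / 8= -0.12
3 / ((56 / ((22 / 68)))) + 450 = 856833 / 1904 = 450.02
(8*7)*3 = 168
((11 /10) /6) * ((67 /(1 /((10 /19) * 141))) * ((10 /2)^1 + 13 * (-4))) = -1628033 /38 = -42842.97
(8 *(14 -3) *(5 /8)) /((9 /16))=880 /9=97.78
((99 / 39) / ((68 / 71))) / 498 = 0.01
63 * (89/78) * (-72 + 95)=42987/26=1653.35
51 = 51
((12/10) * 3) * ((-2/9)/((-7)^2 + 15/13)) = -13/815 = -0.02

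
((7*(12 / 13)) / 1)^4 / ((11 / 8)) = 398297088 / 314171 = 1267.77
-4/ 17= -0.24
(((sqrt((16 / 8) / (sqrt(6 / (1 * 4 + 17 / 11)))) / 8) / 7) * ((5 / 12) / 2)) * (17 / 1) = 85 * 122^(1 / 4) * 33^(3 / 4) / 44352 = 0.09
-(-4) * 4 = 16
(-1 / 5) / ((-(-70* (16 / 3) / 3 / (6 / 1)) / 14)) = -0.14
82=82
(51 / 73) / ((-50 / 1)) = -51 / 3650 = -0.01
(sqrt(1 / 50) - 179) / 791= -179 / 791 + sqrt(2) / 7910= -0.23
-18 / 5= -3.60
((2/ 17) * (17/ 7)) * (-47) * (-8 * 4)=3008/ 7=429.71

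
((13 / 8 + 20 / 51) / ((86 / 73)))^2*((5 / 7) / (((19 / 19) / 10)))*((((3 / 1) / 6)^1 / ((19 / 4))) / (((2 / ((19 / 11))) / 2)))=90237156025 / 23699979072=3.81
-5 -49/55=-324/55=-5.89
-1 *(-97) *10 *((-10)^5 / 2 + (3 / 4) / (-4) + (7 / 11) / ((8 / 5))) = -4267982055 / 88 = -48499796.08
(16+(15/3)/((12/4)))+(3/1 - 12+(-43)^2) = 5573/3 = 1857.67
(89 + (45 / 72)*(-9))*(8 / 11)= 667 / 11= 60.64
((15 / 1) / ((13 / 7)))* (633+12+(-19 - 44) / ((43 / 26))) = 2740185 / 559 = 4901.94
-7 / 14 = -1 / 2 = -0.50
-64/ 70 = -0.91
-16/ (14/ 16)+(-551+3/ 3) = -3978/ 7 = -568.29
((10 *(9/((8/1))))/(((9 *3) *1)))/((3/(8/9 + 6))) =155/162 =0.96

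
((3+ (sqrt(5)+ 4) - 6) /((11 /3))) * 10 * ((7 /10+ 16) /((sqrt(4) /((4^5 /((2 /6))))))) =226388.26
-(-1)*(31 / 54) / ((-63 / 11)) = -341 / 3402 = -0.10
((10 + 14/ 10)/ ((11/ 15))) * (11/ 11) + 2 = 193/ 11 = 17.55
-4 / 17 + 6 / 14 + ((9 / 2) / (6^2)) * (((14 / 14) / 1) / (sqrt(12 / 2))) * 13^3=23 / 119 + 2197 * sqrt(6) / 48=112.31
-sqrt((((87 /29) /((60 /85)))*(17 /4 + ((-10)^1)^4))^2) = -680289 /16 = -42518.06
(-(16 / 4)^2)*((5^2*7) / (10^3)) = -14 / 5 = -2.80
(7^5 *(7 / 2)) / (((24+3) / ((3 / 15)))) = 117649 / 270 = 435.74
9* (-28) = -252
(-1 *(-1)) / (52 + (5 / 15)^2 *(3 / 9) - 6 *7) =27 / 271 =0.10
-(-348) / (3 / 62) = 7192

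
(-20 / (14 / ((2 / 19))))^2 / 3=400 / 53067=0.01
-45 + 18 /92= -2061 /46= -44.80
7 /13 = 0.54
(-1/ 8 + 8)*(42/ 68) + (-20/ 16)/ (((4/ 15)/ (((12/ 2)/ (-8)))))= 9117/ 1088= 8.38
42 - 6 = 36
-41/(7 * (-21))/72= 41/10584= 0.00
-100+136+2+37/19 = 759/19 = 39.95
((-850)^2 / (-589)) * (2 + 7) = -11039.90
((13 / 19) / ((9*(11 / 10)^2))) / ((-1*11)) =-1300 / 227601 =-0.01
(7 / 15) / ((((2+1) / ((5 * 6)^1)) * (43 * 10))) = 7 / 645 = 0.01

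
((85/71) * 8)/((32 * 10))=17/568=0.03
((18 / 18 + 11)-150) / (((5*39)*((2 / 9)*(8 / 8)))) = -207 / 65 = -3.18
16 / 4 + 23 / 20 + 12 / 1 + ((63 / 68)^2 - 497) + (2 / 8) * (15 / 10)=-11065617 / 23120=-478.62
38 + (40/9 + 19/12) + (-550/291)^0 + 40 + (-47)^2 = 82585/36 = 2294.03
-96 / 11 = -8.73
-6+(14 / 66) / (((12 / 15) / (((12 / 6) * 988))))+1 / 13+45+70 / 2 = 256549 / 429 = 598.02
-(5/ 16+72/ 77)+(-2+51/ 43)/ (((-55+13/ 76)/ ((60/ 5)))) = -78691919/ 73583664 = -1.07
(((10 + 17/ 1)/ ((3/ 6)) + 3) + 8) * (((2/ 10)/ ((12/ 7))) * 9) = 273/ 4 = 68.25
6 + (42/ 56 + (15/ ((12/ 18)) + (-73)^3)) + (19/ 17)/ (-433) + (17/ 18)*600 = -34310011361/ 88332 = -388421.09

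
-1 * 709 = -709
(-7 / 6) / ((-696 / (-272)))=-119 / 261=-0.46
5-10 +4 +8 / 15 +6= 83 / 15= 5.53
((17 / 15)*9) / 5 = 51 / 25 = 2.04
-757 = -757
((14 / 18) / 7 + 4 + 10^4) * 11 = 990407 / 9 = 110045.22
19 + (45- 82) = -18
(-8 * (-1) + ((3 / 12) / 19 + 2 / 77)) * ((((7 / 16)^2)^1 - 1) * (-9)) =87644835 / 1498112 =58.50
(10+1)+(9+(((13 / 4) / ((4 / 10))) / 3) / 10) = 973 / 48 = 20.27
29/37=0.78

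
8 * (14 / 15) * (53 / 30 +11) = 95.32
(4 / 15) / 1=4 / 15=0.27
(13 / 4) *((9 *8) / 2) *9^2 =9477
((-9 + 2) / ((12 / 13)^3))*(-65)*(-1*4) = -999635 / 432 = -2313.97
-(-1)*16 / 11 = 16 / 11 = 1.45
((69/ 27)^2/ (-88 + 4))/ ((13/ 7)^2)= -0.02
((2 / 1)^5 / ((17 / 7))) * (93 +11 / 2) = 22064 / 17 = 1297.88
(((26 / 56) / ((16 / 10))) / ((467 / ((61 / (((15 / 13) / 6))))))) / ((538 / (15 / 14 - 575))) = -82832815 / 393953728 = -0.21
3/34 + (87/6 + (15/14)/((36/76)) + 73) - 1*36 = 38449/714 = 53.85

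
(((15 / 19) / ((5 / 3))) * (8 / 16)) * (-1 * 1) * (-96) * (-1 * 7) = -3024 / 19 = -159.16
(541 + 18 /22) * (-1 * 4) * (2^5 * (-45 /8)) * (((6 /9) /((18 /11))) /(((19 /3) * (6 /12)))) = 953600 /19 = 50189.47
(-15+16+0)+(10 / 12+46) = 287 / 6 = 47.83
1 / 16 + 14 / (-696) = 59 / 1392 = 0.04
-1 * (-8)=8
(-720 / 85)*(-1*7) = 1008 / 17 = 59.29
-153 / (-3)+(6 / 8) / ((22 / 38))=2301 / 44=52.30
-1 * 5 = -5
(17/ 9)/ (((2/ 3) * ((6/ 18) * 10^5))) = 17/ 200000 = 0.00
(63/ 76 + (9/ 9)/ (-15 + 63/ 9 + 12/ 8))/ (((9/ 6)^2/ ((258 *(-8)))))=-458896/ 741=-619.29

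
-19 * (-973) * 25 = 462175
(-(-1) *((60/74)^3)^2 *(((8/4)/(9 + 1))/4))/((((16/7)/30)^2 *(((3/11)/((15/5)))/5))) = 1381398046875/10262905636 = 134.60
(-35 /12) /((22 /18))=-105 /44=-2.39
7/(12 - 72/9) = 7/4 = 1.75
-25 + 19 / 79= -1956 / 79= -24.76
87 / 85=1.02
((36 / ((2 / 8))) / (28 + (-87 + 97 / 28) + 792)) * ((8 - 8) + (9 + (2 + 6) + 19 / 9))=77056 / 20621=3.74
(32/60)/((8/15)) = 1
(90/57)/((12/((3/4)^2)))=45/608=0.07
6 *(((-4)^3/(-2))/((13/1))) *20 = 3840/13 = 295.38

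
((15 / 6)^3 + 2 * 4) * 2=189 / 4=47.25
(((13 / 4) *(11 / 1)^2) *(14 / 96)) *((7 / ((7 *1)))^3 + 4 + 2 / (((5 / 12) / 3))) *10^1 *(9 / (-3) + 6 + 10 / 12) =24565541 / 576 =42648.51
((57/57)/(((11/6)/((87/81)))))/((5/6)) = 116/165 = 0.70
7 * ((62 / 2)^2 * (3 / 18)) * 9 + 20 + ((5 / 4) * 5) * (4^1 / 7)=141597 / 14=10114.07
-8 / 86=-4 / 43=-0.09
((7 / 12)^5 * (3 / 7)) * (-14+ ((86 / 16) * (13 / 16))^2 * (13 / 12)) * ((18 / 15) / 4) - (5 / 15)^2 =-0.05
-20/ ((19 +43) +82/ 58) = -580/ 1839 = -0.32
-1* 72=-72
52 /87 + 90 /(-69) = -1414 /2001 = -0.71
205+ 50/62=6380/31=205.81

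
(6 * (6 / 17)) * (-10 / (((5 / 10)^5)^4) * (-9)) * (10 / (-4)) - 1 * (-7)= -8493465481 / 17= -499615616.53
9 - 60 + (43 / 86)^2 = -203 / 4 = -50.75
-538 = -538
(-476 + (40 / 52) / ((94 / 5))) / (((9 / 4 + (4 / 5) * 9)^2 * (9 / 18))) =-77549600 / 7275177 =-10.66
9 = 9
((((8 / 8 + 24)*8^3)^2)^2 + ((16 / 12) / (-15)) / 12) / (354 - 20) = 3623878655999999999 / 45090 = 80369897005988.02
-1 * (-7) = 7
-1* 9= -9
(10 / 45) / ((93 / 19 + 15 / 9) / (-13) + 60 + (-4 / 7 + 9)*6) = 1729 / 856374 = 0.00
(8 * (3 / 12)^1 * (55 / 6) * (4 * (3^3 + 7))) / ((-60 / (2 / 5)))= -748 / 45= -16.62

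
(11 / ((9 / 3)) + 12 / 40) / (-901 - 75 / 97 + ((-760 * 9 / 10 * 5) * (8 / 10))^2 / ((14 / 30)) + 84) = 80801 / 326733972360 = 0.00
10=10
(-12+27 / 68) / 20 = -789 / 1360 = -0.58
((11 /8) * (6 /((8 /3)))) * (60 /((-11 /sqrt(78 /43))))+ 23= 23 - 135 * sqrt(3354) /344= 0.27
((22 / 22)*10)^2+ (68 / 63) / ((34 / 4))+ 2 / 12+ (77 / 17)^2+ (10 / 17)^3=74911499 / 619038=121.01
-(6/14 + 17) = -122/7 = -17.43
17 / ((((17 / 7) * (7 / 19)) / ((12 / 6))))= 38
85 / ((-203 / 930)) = -79050 / 203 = -389.41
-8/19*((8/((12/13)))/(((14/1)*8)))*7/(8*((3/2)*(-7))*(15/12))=13/5985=0.00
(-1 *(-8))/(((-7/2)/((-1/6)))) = 8/21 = 0.38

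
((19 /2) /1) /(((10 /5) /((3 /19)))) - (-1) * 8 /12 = 17 /12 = 1.42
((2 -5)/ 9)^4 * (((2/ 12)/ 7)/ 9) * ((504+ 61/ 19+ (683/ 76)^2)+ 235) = 226357/ 8421408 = 0.03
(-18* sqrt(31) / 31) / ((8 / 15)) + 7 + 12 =19 - 135* sqrt(31) / 124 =12.94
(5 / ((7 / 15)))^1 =75 / 7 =10.71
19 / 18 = 1.06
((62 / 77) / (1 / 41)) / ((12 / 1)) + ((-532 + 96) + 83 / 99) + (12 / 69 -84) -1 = -517.24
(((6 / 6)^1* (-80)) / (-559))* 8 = 1.14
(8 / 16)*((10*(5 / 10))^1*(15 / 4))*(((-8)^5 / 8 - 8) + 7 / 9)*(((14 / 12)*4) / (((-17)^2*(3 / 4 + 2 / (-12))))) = -923225 / 867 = -1064.85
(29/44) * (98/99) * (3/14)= 203/1452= 0.14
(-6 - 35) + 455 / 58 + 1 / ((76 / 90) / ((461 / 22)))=-202209 / 24244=-8.34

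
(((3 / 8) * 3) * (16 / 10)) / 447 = 3 / 745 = 0.00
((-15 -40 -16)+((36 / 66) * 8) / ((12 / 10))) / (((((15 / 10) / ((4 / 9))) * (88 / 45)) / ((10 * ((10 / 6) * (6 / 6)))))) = -61750 / 363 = -170.11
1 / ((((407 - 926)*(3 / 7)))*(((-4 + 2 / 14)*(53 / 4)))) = 196 / 2228067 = 0.00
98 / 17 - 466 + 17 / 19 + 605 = 47048 / 323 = 145.66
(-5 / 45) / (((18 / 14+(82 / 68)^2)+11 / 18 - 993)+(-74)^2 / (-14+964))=3843700 / 34035822461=0.00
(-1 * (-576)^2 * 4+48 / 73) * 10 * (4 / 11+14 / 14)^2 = -217976724000 / 8833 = -24677541.49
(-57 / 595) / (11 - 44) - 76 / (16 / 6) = -373027 / 13090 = -28.50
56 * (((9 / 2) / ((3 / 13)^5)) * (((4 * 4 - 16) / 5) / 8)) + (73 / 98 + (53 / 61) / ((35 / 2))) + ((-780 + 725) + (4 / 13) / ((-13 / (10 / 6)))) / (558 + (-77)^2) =77274219391 / 98305490010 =0.79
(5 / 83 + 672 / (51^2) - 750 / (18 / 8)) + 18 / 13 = -310237651 / 935493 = -331.63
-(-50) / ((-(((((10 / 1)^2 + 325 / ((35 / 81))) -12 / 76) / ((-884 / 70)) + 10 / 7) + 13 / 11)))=8083075 / 10484473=0.77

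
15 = 15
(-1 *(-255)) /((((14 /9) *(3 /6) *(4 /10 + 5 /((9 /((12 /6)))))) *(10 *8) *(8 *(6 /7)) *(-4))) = -405 /4096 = -0.10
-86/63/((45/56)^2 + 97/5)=-192640/2828853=-0.07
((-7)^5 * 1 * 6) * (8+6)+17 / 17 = -1411787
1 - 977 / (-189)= 1166 / 189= 6.17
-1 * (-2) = 2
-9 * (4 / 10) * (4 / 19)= -72 / 95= -0.76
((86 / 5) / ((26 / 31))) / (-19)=-1333 / 1235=-1.08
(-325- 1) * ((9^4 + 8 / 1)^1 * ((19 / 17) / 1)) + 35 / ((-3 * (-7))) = -122065073 / 51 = -2393432.80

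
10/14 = 5/7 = 0.71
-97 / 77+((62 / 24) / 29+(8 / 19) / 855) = -169791679 / 145100340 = -1.17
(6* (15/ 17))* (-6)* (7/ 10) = -378/ 17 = -22.24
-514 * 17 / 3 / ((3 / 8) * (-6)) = 1294.52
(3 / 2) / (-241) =-3 / 482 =-0.01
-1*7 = -7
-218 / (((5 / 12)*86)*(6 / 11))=-2398 / 215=-11.15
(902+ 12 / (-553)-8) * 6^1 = 2966220 / 553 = 5363.87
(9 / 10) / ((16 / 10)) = 9 / 16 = 0.56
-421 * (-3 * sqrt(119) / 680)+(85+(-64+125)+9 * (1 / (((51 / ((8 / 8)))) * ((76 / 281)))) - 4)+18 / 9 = 1263 * sqrt(119) / 680+186891 / 1292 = 164.91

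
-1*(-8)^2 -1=-65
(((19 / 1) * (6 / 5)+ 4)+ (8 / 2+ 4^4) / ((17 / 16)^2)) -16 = 348406 / 1445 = 241.11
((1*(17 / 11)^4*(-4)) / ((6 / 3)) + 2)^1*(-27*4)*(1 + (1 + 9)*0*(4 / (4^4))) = 14878080 / 14641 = 1016.19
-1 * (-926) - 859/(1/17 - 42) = 674841/713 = 946.48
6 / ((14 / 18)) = 54 / 7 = 7.71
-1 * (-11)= 11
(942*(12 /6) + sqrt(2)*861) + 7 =861*sqrt(2) + 1891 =3108.64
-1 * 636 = -636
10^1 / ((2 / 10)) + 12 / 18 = 152 / 3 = 50.67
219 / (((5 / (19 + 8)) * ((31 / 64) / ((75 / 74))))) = 2474.49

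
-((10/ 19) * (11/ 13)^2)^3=-1771561000/ 33107082931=-0.05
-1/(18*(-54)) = 1/972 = 0.00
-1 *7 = -7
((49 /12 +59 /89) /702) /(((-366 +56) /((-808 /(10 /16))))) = 2047876 /72630675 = 0.03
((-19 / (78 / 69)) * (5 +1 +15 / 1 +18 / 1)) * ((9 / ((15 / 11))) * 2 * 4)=-173052 / 5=-34610.40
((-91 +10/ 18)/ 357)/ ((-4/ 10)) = 2035/ 3213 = 0.63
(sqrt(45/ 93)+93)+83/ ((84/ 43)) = sqrt(465)/ 31+11381/ 84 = 136.18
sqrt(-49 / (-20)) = 7*sqrt(5) / 10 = 1.57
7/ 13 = 0.54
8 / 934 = 4 / 467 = 0.01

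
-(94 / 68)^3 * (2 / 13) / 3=-103823 / 766428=-0.14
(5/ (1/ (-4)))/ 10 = -2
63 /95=0.66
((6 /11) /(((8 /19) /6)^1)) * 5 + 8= 1031 /22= 46.86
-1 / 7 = -0.14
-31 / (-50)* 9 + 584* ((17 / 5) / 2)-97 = 45069 / 50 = 901.38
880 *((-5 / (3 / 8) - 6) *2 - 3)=-110000 / 3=-36666.67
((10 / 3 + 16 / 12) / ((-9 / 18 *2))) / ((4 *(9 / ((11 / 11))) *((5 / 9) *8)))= -7 / 240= -0.03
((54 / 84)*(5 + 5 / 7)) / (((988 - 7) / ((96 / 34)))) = 960 / 90797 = 0.01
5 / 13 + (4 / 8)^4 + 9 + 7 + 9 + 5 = 6333 / 208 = 30.45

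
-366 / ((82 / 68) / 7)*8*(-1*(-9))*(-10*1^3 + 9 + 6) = -31358880 / 41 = -764850.73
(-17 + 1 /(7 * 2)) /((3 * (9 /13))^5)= -29332147 /66961566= -0.44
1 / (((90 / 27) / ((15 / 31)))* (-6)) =-3 / 124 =-0.02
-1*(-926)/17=926/17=54.47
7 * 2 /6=7 /3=2.33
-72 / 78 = -12 / 13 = -0.92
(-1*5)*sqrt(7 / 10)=-sqrt(70) / 2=-4.18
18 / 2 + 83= 92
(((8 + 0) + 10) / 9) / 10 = 1 / 5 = 0.20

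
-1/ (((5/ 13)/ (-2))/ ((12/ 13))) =24/ 5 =4.80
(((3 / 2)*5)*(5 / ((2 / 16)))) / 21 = 100 / 7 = 14.29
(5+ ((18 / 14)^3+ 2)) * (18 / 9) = 6260 / 343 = 18.25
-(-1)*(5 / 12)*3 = 5 / 4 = 1.25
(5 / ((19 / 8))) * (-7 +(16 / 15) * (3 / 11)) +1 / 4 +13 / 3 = -23929 / 2508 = -9.54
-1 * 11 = -11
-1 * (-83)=83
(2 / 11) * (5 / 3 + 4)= 34 / 33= 1.03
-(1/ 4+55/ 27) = -247/ 108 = -2.29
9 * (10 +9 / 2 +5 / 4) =567 / 4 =141.75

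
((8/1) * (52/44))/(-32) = -13/44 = -0.30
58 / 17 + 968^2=15929466 / 17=937027.41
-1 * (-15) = 15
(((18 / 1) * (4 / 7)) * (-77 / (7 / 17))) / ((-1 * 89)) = 13464 / 623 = 21.61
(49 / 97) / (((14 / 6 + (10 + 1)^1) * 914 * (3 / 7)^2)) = 2401 / 10638960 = 0.00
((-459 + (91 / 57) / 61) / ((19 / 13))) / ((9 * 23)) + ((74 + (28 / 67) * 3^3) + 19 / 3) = 82551972913 / 916227747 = 90.10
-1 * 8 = -8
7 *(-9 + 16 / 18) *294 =-50078 / 3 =-16692.67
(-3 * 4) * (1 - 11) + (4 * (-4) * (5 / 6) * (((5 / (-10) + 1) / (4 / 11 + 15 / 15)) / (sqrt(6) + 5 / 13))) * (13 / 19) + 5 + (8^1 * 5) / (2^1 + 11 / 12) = 164474809 / 1183833 - 96668 * sqrt(6) / 169119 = 137.53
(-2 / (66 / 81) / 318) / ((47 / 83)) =-747 / 54802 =-0.01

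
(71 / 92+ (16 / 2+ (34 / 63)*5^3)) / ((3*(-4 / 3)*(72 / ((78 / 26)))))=-441841 / 556416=-0.79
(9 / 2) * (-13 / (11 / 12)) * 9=-6318 / 11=-574.36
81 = 81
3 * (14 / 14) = 3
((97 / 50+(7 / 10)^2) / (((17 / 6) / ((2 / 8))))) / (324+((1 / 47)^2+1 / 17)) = 536787 / 811293200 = 0.00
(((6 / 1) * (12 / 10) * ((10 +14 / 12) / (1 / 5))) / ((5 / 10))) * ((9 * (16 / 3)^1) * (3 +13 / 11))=1775232 / 11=161384.73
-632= -632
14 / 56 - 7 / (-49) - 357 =-9985 / 28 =-356.61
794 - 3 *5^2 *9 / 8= 5677 / 8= 709.62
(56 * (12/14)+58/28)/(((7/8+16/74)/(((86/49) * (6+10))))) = 142757248/110789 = 1288.55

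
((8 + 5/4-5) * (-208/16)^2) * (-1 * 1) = -2873/4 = -718.25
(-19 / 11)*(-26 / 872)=247 / 4796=0.05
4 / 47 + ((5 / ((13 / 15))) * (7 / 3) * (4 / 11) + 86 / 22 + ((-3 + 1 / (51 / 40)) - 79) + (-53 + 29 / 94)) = -85705003 / 685542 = -125.02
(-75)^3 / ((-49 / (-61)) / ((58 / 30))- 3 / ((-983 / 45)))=-763127.60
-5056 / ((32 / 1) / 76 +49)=-96064 / 939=-102.30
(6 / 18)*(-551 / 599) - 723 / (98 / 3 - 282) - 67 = -86572907 / 1344156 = -64.41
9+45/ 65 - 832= -10690/ 13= -822.31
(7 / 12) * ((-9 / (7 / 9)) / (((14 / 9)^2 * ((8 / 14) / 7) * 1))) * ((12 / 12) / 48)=-729 / 1024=-0.71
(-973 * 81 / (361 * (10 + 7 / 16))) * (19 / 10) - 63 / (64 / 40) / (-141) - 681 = -4297732119 / 5965240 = -720.46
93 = 93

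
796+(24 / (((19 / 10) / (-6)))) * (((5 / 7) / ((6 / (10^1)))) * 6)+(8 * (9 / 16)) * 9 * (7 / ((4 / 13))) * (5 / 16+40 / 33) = 310744849 / 187264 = 1659.39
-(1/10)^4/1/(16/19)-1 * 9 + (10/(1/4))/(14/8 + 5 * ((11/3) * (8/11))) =-183843439/28960000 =-6.35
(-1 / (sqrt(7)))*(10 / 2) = -5*sqrt(7) / 7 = -1.89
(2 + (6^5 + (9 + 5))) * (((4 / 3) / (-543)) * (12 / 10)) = -62336 / 2715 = -22.96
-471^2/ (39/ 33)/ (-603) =271139/ 871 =311.30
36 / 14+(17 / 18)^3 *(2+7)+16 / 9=54119 / 4536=11.93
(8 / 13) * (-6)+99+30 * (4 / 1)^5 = 400599 / 13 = 30815.31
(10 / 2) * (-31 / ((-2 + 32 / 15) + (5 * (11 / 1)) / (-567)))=-439425 / 103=-4266.26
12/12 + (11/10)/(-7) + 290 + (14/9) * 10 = 193031/630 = 306.40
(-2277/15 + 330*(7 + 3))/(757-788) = -15741/155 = -101.55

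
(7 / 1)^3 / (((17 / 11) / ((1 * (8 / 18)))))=15092 / 153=98.64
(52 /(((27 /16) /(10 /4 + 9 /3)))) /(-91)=-352 /189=-1.86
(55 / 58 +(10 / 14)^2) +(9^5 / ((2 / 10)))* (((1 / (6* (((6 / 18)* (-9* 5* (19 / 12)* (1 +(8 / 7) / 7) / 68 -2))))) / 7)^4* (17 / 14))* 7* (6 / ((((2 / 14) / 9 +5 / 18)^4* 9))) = 1010698226316254908825559460305 / 18042662763956072853691324762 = 56.02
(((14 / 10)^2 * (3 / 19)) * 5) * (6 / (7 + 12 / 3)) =882 / 1045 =0.84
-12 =-12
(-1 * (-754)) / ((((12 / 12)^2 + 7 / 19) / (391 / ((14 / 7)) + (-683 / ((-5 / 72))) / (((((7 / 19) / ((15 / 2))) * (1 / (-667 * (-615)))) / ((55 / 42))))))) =59260589662101.11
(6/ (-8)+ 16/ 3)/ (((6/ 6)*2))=55/ 24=2.29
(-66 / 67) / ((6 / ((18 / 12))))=-33 / 134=-0.25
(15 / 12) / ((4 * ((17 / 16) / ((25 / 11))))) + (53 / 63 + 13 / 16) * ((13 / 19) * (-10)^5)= -25327831625 / 223839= -113152.00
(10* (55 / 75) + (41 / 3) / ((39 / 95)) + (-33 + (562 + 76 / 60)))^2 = 111536628841 / 342225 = 325916.08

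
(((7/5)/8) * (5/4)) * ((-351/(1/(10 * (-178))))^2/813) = 56926048725/542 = 105029610.19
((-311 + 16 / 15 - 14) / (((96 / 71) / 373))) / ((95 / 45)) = -128680897 / 3040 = -42329.24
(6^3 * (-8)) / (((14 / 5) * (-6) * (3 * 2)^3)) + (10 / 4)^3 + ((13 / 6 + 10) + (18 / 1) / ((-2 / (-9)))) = 6119 / 56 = 109.27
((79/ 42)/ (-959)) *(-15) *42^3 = 298620/ 137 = 2179.71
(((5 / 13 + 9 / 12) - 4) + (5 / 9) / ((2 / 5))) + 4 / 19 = -11257 / 8892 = -1.27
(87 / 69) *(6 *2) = 348 / 23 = 15.13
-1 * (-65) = 65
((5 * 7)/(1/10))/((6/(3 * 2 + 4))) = 1750/3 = 583.33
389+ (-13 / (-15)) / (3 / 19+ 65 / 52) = 625333 / 1605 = 389.62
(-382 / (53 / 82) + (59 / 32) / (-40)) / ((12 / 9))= -120293541 / 271360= -443.30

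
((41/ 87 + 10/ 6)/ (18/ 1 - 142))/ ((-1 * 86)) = 1/ 4988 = 0.00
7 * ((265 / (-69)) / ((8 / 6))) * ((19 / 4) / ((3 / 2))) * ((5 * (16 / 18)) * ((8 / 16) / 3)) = -176225 / 3726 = -47.30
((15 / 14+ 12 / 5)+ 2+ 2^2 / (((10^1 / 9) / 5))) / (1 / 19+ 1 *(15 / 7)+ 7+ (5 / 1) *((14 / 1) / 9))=280953 / 203170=1.38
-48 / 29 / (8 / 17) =-102 / 29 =-3.52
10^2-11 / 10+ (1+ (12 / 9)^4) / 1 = 83479 / 810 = 103.06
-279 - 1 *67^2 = -4768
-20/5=-4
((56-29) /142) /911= 27 /129362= 0.00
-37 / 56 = -0.66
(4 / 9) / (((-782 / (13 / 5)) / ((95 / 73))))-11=-2826251 / 256887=-11.00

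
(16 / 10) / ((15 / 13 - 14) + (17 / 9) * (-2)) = -936 / 9725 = -0.10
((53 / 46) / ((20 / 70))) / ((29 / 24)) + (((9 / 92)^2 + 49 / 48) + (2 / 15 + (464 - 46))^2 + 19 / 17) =41038200366967 / 234717300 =174840.97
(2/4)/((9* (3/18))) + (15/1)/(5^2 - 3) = 67/66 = 1.02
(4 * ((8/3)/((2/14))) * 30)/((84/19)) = 1520/3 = 506.67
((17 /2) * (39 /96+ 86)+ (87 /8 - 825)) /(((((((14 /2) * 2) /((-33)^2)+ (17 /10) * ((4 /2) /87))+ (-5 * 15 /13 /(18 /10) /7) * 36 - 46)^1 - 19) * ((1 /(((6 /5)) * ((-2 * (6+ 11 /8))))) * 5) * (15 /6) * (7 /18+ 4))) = -23343612088797 /73951538748800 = -0.32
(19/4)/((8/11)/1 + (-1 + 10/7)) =1463/356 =4.11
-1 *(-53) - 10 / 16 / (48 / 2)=10171 / 192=52.97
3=3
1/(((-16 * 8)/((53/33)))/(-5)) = 265/4224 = 0.06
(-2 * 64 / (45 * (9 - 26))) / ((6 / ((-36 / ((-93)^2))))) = -256 / 2205495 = -0.00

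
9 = 9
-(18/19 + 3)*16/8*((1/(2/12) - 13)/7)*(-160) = -24000/19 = -1263.16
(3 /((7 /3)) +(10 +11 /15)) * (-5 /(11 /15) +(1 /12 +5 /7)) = -3510253 /48510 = -72.36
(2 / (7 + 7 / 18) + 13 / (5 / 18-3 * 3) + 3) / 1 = 37173 / 20881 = 1.78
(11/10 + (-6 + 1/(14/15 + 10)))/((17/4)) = -3943/3485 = -1.13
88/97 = 0.91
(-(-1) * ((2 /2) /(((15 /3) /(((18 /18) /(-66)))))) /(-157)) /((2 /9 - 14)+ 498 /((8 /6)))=3 /55911625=0.00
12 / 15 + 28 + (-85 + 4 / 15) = -839 / 15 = -55.93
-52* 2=-104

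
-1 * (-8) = 8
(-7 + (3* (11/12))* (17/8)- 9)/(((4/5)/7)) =-88.87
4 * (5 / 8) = 5 / 2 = 2.50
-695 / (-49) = 695 / 49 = 14.18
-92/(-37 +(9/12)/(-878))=2.49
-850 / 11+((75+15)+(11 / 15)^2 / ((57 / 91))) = 1916621 / 141075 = 13.59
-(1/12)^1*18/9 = -1/6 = -0.17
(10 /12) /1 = 5 /6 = 0.83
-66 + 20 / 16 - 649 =-2855 / 4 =-713.75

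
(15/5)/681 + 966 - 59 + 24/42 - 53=1357921/1589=854.58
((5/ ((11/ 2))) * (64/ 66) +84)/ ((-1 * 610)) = -0.14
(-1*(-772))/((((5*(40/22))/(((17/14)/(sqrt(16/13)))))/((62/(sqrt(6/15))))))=1118821*sqrt(130)/1400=9111.80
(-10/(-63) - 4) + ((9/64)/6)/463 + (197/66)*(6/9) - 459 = -18927141601/41069952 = -460.85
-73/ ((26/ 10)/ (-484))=176660/ 13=13589.23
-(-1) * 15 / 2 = 15 / 2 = 7.50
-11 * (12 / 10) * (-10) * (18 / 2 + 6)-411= 1569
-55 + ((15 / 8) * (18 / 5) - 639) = -2749 / 4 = -687.25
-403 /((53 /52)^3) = -56665024 /148877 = -380.62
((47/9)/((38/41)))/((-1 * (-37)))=1927/12654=0.15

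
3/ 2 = 1.50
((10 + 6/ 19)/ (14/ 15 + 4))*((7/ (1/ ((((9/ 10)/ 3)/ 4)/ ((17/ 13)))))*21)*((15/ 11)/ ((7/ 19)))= 1805895/ 27676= 65.25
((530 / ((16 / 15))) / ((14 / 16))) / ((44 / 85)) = 337875 / 308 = 1097.00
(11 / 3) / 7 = 11 / 21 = 0.52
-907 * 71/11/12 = -64397/132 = -487.86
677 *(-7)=-4739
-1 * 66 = -66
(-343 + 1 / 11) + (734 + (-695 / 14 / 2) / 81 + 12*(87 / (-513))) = 184271873 / 474012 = 388.75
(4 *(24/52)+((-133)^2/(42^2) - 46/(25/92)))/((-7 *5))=263093/58500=4.50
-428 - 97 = -525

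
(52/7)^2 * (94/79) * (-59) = -14996384/3871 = -3874.03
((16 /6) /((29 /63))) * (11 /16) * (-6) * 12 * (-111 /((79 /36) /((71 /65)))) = 15843.82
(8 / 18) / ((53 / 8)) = 32 / 477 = 0.07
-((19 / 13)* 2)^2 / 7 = -1.22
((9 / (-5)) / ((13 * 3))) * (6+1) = -21 / 65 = -0.32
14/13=1.08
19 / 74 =0.26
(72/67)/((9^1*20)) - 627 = -210043/335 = -626.99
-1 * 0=0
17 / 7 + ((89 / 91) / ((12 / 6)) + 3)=1077 / 182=5.92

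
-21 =-21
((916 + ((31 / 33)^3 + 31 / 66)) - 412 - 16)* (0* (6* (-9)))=0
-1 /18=-0.06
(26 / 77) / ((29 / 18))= 468 / 2233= 0.21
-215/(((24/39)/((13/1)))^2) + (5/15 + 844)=-18259733/192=-95102.78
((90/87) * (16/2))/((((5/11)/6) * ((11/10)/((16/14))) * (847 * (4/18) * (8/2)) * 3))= 8640/171941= 0.05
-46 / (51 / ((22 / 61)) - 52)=-1012 / 1967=-0.51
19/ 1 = 19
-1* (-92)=92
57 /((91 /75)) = 4275 /91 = 46.98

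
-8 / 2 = -4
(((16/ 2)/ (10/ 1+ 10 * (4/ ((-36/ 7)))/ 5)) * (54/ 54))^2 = 324/ 361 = 0.90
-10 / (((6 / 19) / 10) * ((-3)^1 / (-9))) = -950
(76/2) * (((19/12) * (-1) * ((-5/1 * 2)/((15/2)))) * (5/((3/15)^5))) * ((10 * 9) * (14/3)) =1579375000/3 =526458333.33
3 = 3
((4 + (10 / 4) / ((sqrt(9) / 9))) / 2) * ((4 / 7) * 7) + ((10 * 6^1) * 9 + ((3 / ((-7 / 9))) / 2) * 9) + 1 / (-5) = 38181 / 70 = 545.44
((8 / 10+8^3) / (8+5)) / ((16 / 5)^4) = 80125 / 212992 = 0.38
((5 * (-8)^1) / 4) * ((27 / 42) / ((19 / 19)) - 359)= 25085 / 7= 3583.57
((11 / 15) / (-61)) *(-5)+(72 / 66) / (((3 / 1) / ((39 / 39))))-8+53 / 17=-152578 / 34221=-4.46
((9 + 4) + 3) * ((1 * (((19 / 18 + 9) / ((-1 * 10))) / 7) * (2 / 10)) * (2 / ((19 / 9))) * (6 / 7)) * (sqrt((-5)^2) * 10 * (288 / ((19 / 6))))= -30025728 / 17689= -1697.42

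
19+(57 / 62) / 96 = 37715 / 1984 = 19.01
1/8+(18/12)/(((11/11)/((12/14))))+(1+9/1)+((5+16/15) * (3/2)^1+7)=7703/280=27.51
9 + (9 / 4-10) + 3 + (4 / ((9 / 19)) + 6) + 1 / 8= 18.82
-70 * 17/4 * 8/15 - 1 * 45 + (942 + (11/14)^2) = 738.95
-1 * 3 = -3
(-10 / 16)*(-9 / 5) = 9 / 8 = 1.12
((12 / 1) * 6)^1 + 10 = 82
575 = 575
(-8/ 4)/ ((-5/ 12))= 24/ 5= 4.80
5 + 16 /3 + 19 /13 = 460 /39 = 11.79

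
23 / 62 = 0.37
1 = 1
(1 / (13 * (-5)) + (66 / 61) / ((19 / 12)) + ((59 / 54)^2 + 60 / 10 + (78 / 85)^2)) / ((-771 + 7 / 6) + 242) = -2762873191543 / 167551751595150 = -0.02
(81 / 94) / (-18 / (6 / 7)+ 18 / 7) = -189 / 4042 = -0.05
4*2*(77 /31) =616 /31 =19.87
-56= -56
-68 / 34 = -2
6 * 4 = 24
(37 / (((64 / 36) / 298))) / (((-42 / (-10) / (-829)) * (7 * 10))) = -13710831 / 784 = -17488.30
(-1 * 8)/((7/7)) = -8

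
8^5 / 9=32768 / 9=3640.89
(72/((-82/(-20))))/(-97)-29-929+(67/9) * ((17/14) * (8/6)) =-711160048/751653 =-946.13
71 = 71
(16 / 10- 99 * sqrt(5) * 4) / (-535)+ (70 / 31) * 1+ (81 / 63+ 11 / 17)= 396 * sqrt(5) / 535+ 41325988 / 9868075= 5.84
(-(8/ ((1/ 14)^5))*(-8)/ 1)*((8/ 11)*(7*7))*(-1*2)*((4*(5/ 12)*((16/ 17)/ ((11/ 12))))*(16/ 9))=-138167587962880/ 18513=-7463273805.59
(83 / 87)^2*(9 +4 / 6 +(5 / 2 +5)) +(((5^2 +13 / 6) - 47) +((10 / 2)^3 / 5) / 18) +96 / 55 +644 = 1605879829 / 2497770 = 642.93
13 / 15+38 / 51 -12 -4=-1223 / 85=-14.39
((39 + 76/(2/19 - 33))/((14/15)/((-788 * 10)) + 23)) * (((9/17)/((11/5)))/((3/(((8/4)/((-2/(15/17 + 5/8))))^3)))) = -0.44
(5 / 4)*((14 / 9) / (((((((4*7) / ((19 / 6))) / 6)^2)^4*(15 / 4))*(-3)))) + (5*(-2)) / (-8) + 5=13644606555359 / 2185854418944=6.24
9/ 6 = 3/ 2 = 1.50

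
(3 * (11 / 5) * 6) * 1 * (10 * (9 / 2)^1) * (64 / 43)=114048 / 43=2652.28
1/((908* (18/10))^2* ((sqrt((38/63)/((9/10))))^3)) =63* sqrt(665)/2381052032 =0.00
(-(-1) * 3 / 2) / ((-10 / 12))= -9 / 5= -1.80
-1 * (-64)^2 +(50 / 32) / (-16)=-1048601 / 256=-4096.10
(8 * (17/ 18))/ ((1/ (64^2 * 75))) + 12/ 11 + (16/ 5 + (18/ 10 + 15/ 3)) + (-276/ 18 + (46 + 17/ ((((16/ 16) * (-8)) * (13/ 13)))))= 612772063/ 264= 2321106.30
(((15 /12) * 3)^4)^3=129746337890625 /16777216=7733484.38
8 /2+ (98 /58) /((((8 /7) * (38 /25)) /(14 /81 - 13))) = -6053041 /714096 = -8.48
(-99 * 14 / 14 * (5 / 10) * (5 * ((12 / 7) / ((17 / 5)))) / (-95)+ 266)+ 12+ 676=2159964 / 2261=955.31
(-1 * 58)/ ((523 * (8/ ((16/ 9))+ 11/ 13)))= -1508/ 72697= -0.02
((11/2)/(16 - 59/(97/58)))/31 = -97/10540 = -0.01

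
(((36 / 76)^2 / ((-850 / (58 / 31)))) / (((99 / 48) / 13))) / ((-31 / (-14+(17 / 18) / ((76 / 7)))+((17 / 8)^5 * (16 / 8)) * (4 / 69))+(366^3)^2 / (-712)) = 77970692236050432 / 84559678409466082127015678464475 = 0.00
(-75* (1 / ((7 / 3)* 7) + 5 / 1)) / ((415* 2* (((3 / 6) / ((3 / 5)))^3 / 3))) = -241056 / 101675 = -2.37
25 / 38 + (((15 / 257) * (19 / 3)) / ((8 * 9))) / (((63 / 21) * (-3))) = 2079895 / 3164184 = 0.66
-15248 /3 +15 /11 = -167683 /33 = -5081.30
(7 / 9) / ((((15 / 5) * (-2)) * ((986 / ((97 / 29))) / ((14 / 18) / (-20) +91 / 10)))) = -1107449 / 277933680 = -0.00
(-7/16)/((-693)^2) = -1/1097712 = -0.00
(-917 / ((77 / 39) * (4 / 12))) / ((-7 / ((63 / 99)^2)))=107289 / 1331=80.61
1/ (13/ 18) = 18/ 13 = 1.38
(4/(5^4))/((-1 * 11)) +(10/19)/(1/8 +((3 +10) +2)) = 0.03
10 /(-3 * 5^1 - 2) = -10 /17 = -0.59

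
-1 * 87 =-87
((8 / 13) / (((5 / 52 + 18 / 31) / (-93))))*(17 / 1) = -1568352 / 1091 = -1437.54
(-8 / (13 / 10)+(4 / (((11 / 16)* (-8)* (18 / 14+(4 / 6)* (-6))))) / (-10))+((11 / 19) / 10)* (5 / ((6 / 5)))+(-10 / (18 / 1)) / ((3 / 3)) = -3176429 / 489060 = -6.49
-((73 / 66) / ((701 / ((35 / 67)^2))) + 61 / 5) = -12669419639 / 1038440370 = -12.20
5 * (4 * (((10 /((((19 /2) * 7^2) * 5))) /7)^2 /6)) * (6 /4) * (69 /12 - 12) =-500 /42471289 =-0.00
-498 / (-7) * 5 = 2490 / 7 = 355.71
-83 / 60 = -1.38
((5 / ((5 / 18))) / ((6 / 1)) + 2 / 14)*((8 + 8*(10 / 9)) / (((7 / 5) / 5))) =83600 / 441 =189.57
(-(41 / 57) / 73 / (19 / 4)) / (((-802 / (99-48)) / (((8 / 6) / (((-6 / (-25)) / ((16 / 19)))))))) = 1115200 / 1807051563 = 0.00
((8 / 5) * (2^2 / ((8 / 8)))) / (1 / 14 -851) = -448 / 59565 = -0.01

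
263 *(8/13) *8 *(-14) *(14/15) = -3299072/195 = -16918.32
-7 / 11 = -0.64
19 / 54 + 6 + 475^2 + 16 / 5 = 60921329 / 270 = 225634.55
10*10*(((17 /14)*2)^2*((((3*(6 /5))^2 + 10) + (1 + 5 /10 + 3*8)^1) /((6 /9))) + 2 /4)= 2103191 /49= 42922.27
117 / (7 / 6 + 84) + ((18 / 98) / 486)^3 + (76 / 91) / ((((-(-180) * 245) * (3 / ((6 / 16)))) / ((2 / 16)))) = 4830388182724967 / 3516136509412800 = 1.37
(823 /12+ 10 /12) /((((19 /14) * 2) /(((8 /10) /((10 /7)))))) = 40817 /2850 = 14.32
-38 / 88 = -19 / 44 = -0.43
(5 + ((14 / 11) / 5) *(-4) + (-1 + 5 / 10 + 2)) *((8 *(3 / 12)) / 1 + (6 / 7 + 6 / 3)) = 10251 / 385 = 26.63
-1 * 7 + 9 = 2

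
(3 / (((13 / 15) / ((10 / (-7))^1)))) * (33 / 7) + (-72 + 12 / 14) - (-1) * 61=-21311 / 637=-33.46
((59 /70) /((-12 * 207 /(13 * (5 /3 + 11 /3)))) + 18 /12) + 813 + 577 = 181462447 /130410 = 1391.48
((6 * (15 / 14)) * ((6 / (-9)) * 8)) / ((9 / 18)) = -480 / 7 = -68.57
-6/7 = -0.86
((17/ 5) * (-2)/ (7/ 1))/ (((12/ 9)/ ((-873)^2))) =-38868579/ 70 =-555265.41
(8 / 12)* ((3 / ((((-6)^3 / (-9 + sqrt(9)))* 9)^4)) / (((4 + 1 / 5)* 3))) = 5 / 347128758144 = 0.00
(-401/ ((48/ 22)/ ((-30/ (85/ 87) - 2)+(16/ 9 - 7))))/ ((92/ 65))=1663807145/ 337824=4925.07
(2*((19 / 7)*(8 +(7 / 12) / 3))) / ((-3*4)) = -5605 / 1512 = -3.71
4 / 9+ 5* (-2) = -86 / 9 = -9.56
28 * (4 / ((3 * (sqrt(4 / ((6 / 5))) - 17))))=-1904 / 857 - 112 * sqrt(30) / 2571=-2.46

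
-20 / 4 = -5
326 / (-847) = -326 / 847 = -0.38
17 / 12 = 1.42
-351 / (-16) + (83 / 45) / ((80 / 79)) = 21383 / 900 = 23.76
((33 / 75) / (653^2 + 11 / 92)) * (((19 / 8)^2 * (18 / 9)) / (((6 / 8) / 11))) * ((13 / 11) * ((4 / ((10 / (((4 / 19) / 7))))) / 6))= 124982 / 308933407125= 0.00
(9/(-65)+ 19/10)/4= 229/520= 0.44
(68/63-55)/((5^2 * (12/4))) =-3397/4725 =-0.72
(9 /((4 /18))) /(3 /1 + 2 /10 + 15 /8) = 1620 /203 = 7.98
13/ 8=1.62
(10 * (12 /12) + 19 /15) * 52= 8788 /15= 585.87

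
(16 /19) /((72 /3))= 2 /57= 0.04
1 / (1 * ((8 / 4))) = 1 / 2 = 0.50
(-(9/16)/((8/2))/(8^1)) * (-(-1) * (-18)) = 81/256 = 0.32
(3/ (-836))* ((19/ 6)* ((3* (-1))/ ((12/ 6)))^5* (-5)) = -1215/ 2816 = -0.43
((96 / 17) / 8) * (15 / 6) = 30 / 17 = 1.76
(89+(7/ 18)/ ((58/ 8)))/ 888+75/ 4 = 4368893/ 231768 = 18.85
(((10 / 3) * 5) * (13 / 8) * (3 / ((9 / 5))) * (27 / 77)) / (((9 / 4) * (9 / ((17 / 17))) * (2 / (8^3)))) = 416000 / 2079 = 200.10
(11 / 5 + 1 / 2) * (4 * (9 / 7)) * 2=27.77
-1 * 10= -10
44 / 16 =11 / 4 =2.75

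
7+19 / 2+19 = 71 / 2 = 35.50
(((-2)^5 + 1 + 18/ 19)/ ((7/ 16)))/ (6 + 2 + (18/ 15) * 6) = -4.52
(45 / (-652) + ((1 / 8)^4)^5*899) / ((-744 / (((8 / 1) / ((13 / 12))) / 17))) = 12970366926826881943 / 321870608043506476777472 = 0.00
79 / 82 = 0.96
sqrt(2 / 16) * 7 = 7 * sqrt(2) / 4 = 2.47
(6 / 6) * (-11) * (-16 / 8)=22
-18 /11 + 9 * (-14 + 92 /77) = -9000 /77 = -116.88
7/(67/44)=308/67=4.60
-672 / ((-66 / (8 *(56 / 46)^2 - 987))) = -57775312 / 5819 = -9928.74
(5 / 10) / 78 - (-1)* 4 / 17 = 641 / 2652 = 0.24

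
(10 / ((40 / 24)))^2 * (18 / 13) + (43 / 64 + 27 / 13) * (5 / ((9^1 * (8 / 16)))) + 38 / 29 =5885983 / 108576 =54.21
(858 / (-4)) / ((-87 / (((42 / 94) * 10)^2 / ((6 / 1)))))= 525525 / 64061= 8.20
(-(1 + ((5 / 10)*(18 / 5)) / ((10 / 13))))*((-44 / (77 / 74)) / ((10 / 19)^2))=2230619 / 4375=509.86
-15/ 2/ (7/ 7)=-15/ 2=-7.50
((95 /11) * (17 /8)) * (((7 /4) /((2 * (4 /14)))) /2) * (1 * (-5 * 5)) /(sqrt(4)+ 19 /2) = -1978375 /32384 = -61.09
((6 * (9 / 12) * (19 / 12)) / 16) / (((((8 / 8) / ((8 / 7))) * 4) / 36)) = 513 / 112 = 4.58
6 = 6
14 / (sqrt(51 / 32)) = 56 *sqrt(102) / 51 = 11.09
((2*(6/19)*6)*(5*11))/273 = 0.76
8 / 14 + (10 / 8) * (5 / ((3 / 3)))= 191 / 28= 6.82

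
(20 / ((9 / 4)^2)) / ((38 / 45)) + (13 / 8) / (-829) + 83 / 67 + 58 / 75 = 12705357139 / 1899570600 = 6.69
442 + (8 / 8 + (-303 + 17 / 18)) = 140.94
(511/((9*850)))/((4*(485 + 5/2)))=0.00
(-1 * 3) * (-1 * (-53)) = -159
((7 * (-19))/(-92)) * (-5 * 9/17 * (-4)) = 5985/391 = 15.31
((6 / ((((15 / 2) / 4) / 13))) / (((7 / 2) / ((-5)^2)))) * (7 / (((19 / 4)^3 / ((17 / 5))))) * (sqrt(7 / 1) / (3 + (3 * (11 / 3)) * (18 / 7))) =5.58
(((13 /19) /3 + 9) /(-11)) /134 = -263 /42009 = -0.01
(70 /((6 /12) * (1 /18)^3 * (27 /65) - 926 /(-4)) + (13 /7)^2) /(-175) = -1194902449 /55741967575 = -0.02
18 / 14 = 9 / 7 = 1.29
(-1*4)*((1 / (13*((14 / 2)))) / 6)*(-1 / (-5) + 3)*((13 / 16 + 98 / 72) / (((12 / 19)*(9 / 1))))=-5947 / 663390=-0.01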